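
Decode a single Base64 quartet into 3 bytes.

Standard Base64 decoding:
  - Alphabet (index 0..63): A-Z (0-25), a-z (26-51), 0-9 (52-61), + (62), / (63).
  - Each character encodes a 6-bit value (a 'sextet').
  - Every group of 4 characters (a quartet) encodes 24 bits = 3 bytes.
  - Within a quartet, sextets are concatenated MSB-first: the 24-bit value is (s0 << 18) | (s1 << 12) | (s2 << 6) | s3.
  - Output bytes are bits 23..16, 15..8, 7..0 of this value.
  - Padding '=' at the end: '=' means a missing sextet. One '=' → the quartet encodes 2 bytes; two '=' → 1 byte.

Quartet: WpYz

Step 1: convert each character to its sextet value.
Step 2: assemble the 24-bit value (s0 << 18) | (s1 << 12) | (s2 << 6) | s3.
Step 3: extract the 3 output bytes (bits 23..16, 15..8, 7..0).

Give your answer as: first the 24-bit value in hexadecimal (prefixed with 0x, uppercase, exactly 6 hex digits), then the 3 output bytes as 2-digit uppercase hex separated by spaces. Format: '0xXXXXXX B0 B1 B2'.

Answer: 0x5A9633 5A 96 33

Derivation:
Sextets: W=22, p=41, Y=24, z=51
24-bit: (22<<18) | (41<<12) | (24<<6) | 51
      = 0x580000 | 0x029000 | 0x000600 | 0x000033
      = 0x5A9633
Bytes: (v>>16)&0xFF=5A, (v>>8)&0xFF=96, v&0xFF=33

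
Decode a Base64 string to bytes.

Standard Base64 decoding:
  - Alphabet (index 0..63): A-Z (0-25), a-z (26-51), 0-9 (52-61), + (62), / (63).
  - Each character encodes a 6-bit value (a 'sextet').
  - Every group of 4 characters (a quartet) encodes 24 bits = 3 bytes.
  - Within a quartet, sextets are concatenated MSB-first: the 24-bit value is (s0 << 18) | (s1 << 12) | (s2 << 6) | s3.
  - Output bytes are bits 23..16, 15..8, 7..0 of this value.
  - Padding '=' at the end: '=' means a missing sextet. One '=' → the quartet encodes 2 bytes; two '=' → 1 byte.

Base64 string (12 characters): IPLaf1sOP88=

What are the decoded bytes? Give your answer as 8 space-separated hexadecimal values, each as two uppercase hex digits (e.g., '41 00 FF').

Answer: 20 F2 DA 7F 5B 0E 3F CF

Derivation:
After char 0 ('I'=8): chars_in_quartet=1 acc=0x8 bytes_emitted=0
After char 1 ('P'=15): chars_in_quartet=2 acc=0x20F bytes_emitted=0
After char 2 ('L'=11): chars_in_quartet=3 acc=0x83CB bytes_emitted=0
After char 3 ('a'=26): chars_in_quartet=4 acc=0x20F2DA -> emit 20 F2 DA, reset; bytes_emitted=3
After char 4 ('f'=31): chars_in_quartet=1 acc=0x1F bytes_emitted=3
After char 5 ('1'=53): chars_in_quartet=2 acc=0x7F5 bytes_emitted=3
After char 6 ('s'=44): chars_in_quartet=3 acc=0x1FD6C bytes_emitted=3
After char 7 ('O'=14): chars_in_quartet=4 acc=0x7F5B0E -> emit 7F 5B 0E, reset; bytes_emitted=6
After char 8 ('P'=15): chars_in_quartet=1 acc=0xF bytes_emitted=6
After char 9 ('8'=60): chars_in_quartet=2 acc=0x3FC bytes_emitted=6
After char 10 ('8'=60): chars_in_quartet=3 acc=0xFF3C bytes_emitted=6
Padding '=': partial quartet acc=0xFF3C -> emit 3F CF; bytes_emitted=8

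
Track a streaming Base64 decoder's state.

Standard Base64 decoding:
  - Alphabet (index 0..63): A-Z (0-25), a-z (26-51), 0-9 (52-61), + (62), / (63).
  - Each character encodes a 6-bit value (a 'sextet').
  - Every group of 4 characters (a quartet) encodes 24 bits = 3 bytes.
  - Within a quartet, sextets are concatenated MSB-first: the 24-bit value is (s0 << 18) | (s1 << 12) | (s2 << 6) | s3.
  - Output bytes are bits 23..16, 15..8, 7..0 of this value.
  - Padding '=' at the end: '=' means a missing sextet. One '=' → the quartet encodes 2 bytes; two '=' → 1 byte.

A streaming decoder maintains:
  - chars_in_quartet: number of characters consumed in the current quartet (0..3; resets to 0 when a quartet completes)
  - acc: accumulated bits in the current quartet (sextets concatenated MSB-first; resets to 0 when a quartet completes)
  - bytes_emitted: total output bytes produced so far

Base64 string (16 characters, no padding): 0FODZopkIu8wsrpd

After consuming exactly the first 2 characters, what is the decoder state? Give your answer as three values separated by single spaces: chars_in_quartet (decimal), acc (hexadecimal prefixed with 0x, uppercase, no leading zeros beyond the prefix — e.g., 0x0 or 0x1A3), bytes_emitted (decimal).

Answer: 2 0xD05 0

Derivation:
After char 0 ('0'=52): chars_in_quartet=1 acc=0x34 bytes_emitted=0
After char 1 ('F'=5): chars_in_quartet=2 acc=0xD05 bytes_emitted=0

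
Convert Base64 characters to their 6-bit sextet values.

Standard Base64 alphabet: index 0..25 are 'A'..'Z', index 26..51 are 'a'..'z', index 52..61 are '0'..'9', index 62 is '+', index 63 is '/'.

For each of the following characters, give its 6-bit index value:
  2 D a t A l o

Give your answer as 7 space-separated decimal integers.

Answer: 54 3 26 45 0 37 40

Derivation:
'2': 0..9 range, 52 + ord('2') − ord('0') = 54
'D': A..Z range, ord('D') − ord('A') = 3
'a': a..z range, 26 + ord('a') − ord('a') = 26
't': a..z range, 26 + ord('t') − ord('a') = 45
'A': A..Z range, ord('A') − ord('A') = 0
'l': a..z range, 26 + ord('l') − ord('a') = 37
'o': a..z range, 26 + ord('o') − ord('a') = 40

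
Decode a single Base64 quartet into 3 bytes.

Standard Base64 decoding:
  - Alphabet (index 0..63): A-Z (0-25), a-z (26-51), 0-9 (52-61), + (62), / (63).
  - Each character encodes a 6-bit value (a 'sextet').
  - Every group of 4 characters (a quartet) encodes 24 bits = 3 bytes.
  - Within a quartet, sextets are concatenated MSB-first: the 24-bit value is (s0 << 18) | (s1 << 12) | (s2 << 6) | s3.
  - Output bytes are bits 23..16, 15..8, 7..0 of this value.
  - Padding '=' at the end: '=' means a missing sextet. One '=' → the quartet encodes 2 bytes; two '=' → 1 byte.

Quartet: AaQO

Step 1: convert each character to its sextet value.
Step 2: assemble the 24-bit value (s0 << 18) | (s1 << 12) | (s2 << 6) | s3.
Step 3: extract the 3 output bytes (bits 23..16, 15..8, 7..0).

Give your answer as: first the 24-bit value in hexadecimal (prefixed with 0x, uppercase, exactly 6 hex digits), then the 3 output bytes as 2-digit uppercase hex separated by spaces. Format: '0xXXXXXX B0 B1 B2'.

Answer: 0x01A40E 01 A4 0E

Derivation:
Sextets: A=0, a=26, Q=16, O=14
24-bit: (0<<18) | (26<<12) | (16<<6) | 14
      = 0x000000 | 0x01A000 | 0x000400 | 0x00000E
      = 0x01A40E
Bytes: (v>>16)&0xFF=01, (v>>8)&0xFF=A4, v&0xFF=0E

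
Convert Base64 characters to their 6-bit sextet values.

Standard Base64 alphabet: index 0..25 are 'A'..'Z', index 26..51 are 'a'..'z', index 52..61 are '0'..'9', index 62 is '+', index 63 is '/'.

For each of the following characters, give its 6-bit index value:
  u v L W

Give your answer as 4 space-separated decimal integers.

Answer: 46 47 11 22

Derivation:
'u': a..z range, 26 + ord('u') − ord('a') = 46
'v': a..z range, 26 + ord('v') − ord('a') = 47
'L': A..Z range, ord('L') − ord('A') = 11
'W': A..Z range, ord('W') − ord('A') = 22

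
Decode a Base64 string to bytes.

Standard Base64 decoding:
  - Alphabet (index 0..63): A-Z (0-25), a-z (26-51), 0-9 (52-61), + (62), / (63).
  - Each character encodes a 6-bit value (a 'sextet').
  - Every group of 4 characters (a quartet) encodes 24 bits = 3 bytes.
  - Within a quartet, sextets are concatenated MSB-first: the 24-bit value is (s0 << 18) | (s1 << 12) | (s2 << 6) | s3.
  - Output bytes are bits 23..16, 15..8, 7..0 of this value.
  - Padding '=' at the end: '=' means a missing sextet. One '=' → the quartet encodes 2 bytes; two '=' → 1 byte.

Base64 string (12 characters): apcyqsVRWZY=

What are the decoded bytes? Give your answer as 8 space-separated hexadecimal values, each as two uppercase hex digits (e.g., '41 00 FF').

After char 0 ('a'=26): chars_in_quartet=1 acc=0x1A bytes_emitted=0
After char 1 ('p'=41): chars_in_quartet=2 acc=0x6A9 bytes_emitted=0
After char 2 ('c'=28): chars_in_quartet=3 acc=0x1AA5C bytes_emitted=0
After char 3 ('y'=50): chars_in_quartet=4 acc=0x6A9732 -> emit 6A 97 32, reset; bytes_emitted=3
After char 4 ('q'=42): chars_in_quartet=1 acc=0x2A bytes_emitted=3
After char 5 ('s'=44): chars_in_quartet=2 acc=0xAAC bytes_emitted=3
After char 6 ('V'=21): chars_in_quartet=3 acc=0x2AB15 bytes_emitted=3
After char 7 ('R'=17): chars_in_quartet=4 acc=0xAAC551 -> emit AA C5 51, reset; bytes_emitted=6
After char 8 ('W'=22): chars_in_quartet=1 acc=0x16 bytes_emitted=6
After char 9 ('Z'=25): chars_in_quartet=2 acc=0x599 bytes_emitted=6
After char 10 ('Y'=24): chars_in_quartet=3 acc=0x16658 bytes_emitted=6
Padding '=': partial quartet acc=0x16658 -> emit 59 96; bytes_emitted=8

Answer: 6A 97 32 AA C5 51 59 96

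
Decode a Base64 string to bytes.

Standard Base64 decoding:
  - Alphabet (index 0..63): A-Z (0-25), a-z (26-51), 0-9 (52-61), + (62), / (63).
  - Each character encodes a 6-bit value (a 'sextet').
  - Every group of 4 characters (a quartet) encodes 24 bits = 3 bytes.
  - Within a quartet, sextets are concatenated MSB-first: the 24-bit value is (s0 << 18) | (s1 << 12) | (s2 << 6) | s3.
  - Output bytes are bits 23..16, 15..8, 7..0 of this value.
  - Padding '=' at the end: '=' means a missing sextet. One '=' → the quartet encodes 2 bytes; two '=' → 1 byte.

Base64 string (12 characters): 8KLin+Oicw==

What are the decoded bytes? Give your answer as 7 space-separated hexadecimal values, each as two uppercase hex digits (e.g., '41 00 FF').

After char 0 ('8'=60): chars_in_quartet=1 acc=0x3C bytes_emitted=0
After char 1 ('K'=10): chars_in_quartet=2 acc=0xF0A bytes_emitted=0
After char 2 ('L'=11): chars_in_quartet=3 acc=0x3C28B bytes_emitted=0
After char 3 ('i'=34): chars_in_quartet=4 acc=0xF0A2E2 -> emit F0 A2 E2, reset; bytes_emitted=3
After char 4 ('n'=39): chars_in_quartet=1 acc=0x27 bytes_emitted=3
After char 5 ('+'=62): chars_in_quartet=2 acc=0x9FE bytes_emitted=3
After char 6 ('O'=14): chars_in_quartet=3 acc=0x27F8E bytes_emitted=3
After char 7 ('i'=34): chars_in_quartet=4 acc=0x9FE3A2 -> emit 9F E3 A2, reset; bytes_emitted=6
After char 8 ('c'=28): chars_in_quartet=1 acc=0x1C bytes_emitted=6
After char 9 ('w'=48): chars_in_quartet=2 acc=0x730 bytes_emitted=6
Padding '==': partial quartet acc=0x730 -> emit 73; bytes_emitted=7

Answer: F0 A2 E2 9F E3 A2 73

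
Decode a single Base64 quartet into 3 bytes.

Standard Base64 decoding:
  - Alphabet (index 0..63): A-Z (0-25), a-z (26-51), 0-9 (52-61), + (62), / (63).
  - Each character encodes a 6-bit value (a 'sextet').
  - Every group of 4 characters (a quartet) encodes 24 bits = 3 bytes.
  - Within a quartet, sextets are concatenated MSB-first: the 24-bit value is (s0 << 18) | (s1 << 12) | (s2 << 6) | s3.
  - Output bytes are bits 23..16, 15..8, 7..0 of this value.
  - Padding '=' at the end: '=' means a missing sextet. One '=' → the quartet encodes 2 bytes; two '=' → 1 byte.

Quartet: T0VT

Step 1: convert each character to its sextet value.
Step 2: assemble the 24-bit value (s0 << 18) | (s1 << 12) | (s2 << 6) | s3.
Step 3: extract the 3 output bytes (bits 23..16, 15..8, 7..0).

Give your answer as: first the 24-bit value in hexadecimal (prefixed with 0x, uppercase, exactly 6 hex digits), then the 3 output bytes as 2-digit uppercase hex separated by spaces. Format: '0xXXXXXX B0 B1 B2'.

Answer: 0x4F4553 4F 45 53

Derivation:
Sextets: T=19, 0=52, V=21, T=19
24-bit: (19<<18) | (52<<12) | (21<<6) | 19
      = 0x4C0000 | 0x034000 | 0x000540 | 0x000013
      = 0x4F4553
Bytes: (v>>16)&0xFF=4F, (v>>8)&0xFF=45, v&0xFF=53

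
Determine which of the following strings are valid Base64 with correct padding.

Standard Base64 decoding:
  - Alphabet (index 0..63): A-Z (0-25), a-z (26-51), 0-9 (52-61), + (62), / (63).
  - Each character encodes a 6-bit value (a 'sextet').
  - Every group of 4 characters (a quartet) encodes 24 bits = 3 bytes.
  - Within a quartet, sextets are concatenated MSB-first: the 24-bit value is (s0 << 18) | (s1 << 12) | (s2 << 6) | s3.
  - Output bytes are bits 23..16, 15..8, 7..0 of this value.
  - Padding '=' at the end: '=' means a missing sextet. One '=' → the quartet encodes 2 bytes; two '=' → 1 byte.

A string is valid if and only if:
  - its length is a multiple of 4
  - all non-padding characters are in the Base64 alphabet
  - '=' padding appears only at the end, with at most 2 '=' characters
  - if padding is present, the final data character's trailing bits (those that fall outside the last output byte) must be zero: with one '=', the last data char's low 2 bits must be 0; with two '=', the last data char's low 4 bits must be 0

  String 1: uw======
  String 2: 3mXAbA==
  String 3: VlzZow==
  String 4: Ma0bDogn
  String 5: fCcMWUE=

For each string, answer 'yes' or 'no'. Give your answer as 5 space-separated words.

String 1: 'uw======' → invalid (6 pad chars (max 2))
String 2: '3mXAbA==' → valid
String 3: 'VlzZow==' → valid
String 4: 'Ma0bDogn' → valid
String 5: 'fCcMWUE=' → valid

Answer: no yes yes yes yes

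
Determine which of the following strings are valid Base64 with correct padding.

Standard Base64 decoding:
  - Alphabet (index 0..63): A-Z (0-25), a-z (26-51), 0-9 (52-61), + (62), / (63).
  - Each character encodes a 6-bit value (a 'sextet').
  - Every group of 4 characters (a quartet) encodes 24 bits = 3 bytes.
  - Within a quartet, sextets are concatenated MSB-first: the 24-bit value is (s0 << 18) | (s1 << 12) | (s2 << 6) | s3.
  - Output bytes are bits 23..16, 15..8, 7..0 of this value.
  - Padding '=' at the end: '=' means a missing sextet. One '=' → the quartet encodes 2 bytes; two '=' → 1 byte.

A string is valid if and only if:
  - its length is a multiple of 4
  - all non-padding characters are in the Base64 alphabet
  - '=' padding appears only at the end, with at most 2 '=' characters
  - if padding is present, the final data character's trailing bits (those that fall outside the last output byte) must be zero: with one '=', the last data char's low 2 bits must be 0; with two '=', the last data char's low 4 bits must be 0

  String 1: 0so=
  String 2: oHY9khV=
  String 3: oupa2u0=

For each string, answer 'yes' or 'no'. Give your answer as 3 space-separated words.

Answer: yes no yes

Derivation:
String 1: '0so=' → valid
String 2: 'oHY9khV=' → invalid (bad trailing bits)
String 3: 'oupa2u0=' → valid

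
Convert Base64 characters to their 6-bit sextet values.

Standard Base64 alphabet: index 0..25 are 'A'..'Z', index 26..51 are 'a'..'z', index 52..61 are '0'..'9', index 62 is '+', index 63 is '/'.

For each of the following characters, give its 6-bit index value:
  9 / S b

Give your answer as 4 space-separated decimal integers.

Answer: 61 63 18 27

Derivation:
'9': 0..9 range, 52 + ord('9') − ord('0') = 61
'/': index 63
'S': A..Z range, ord('S') − ord('A') = 18
'b': a..z range, 26 + ord('b') − ord('a') = 27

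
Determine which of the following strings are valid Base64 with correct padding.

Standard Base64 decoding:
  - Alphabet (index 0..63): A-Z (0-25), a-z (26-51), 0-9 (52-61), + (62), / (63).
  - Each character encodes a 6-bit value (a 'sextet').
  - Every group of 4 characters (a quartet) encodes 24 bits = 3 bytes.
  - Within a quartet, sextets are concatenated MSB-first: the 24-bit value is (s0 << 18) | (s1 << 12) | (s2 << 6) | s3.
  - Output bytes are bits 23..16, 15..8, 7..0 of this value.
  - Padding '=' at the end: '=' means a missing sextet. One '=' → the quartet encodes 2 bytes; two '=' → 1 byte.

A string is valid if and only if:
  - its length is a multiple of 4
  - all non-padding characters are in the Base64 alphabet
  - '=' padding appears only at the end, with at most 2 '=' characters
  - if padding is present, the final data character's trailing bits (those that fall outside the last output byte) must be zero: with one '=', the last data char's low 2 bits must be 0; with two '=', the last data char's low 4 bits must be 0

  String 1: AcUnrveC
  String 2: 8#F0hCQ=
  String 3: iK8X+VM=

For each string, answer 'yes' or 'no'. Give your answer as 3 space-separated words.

Answer: yes no yes

Derivation:
String 1: 'AcUnrveC' → valid
String 2: '8#F0hCQ=' → invalid (bad char(s): ['#'])
String 3: 'iK8X+VM=' → valid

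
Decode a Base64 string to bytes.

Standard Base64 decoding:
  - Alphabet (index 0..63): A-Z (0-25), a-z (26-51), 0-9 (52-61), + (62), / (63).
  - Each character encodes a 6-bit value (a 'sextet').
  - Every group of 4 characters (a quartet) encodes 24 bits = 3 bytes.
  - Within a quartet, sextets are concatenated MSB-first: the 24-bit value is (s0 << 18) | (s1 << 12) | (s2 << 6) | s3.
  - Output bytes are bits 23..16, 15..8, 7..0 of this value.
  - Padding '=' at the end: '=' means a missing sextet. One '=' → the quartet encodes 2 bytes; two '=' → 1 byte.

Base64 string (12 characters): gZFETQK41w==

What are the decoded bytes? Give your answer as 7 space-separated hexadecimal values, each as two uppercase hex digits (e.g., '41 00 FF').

After char 0 ('g'=32): chars_in_quartet=1 acc=0x20 bytes_emitted=0
After char 1 ('Z'=25): chars_in_quartet=2 acc=0x819 bytes_emitted=0
After char 2 ('F'=5): chars_in_quartet=3 acc=0x20645 bytes_emitted=0
After char 3 ('E'=4): chars_in_quartet=4 acc=0x819144 -> emit 81 91 44, reset; bytes_emitted=3
After char 4 ('T'=19): chars_in_quartet=1 acc=0x13 bytes_emitted=3
After char 5 ('Q'=16): chars_in_quartet=2 acc=0x4D0 bytes_emitted=3
After char 6 ('K'=10): chars_in_quartet=3 acc=0x1340A bytes_emitted=3
After char 7 ('4'=56): chars_in_quartet=4 acc=0x4D02B8 -> emit 4D 02 B8, reset; bytes_emitted=6
After char 8 ('1'=53): chars_in_quartet=1 acc=0x35 bytes_emitted=6
After char 9 ('w'=48): chars_in_quartet=2 acc=0xD70 bytes_emitted=6
Padding '==': partial quartet acc=0xD70 -> emit D7; bytes_emitted=7

Answer: 81 91 44 4D 02 B8 D7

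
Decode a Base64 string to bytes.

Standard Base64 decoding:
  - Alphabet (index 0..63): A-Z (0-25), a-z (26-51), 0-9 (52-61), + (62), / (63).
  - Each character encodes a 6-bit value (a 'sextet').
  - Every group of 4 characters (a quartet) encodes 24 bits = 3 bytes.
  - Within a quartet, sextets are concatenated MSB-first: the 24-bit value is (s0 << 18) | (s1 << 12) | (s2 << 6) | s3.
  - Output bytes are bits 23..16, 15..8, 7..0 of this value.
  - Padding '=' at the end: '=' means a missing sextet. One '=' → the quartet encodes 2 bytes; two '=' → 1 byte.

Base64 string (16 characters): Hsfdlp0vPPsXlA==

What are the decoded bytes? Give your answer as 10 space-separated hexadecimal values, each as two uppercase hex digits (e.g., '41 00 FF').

Answer: 1E C7 DD 96 9D 2F 3C FB 17 94

Derivation:
After char 0 ('H'=7): chars_in_quartet=1 acc=0x7 bytes_emitted=0
After char 1 ('s'=44): chars_in_quartet=2 acc=0x1EC bytes_emitted=0
After char 2 ('f'=31): chars_in_quartet=3 acc=0x7B1F bytes_emitted=0
After char 3 ('d'=29): chars_in_quartet=4 acc=0x1EC7DD -> emit 1E C7 DD, reset; bytes_emitted=3
After char 4 ('l'=37): chars_in_quartet=1 acc=0x25 bytes_emitted=3
After char 5 ('p'=41): chars_in_quartet=2 acc=0x969 bytes_emitted=3
After char 6 ('0'=52): chars_in_quartet=3 acc=0x25A74 bytes_emitted=3
After char 7 ('v'=47): chars_in_quartet=4 acc=0x969D2F -> emit 96 9D 2F, reset; bytes_emitted=6
After char 8 ('P'=15): chars_in_quartet=1 acc=0xF bytes_emitted=6
After char 9 ('P'=15): chars_in_quartet=2 acc=0x3CF bytes_emitted=6
After char 10 ('s'=44): chars_in_quartet=3 acc=0xF3EC bytes_emitted=6
After char 11 ('X'=23): chars_in_quartet=4 acc=0x3CFB17 -> emit 3C FB 17, reset; bytes_emitted=9
After char 12 ('l'=37): chars_in_quartet=1 acc=0x25 bytes_emitted=9
After char 13 ('A'=0): chars_in_quartet=2 acc=0x940 bytes_emitted=9
Padding '==': partial quartet acc=0x940 -> emit 94; bytes_emitted=10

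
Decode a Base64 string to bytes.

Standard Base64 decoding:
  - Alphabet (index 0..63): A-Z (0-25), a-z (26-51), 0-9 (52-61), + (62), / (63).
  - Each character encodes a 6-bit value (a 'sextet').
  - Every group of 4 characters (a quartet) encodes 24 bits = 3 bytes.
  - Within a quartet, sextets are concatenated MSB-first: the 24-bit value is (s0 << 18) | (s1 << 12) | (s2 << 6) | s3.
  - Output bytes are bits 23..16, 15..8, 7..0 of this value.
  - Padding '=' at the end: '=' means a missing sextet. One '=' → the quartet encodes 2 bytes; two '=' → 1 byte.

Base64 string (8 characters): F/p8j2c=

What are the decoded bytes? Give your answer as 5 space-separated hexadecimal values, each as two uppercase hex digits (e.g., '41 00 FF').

After char 0 ('F'=5): chars_in_quartet=1 acc=0x5 bytes_emitted=0
After char 1 ('/'=63): chars_in_quartet=2 acc=0x17F bytes_emitted=0
After char 2 ('p'=41): chars_in_quartet=3 acc=0x5FE9 bytes_emitted=0
After char 3 ('8'=60): chars_in_quartet=4 acc=0x17FA7C -> emit 17 FA 7C, reset; bytes_emitted=3
After char 4 ('j'=35): chars_in_quartet=1 acc=0x23 bytes_emitted=3
After char 5 ('2'=54): chars_in_quartet=2 acc=0x8F6 bytes_emitted=3
After char 6 ('c'=28): chars_in_quartet=3 acc=0x23D9C bytes_emitted=3
Padding '=': partial quartet acc=0x23D9C -> emit 8F 67; bytes_emitted=5

Answer: 17 FA 7C 8F 67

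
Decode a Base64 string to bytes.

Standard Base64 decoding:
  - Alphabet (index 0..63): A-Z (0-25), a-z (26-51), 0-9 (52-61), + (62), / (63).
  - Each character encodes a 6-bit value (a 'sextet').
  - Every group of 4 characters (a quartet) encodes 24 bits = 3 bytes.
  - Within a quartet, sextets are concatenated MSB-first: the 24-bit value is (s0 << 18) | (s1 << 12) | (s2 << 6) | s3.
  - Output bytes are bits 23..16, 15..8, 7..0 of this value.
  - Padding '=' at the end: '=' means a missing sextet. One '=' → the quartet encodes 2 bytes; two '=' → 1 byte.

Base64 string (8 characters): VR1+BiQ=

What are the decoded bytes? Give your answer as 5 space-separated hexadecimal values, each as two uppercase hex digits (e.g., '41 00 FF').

Answer: 55 1D 7E 06 24

Derivation:
After char 0 ('V'=21): chars_in_quartet=1 acc=0x15 bytes_emitted=0
After char 1 ('R'=17): chars_in_quartet=2 acc=0x551 bytes_emitted=0
After char 2 ('1'=53): chars_in_quartet=3 acc=0x15475 bytes_emitted=0
After char 3 ('+'=62): chars_in_quartet=4 acc=0x551D7E -> emit 55 1D 7E, reset; bytes_emitted=3
After char 4 ('B'=1): chars_in_quartet=1 acc=0x1 bytes_emitted=3
After char 5 ('i'=34): chars_in_quartet=2 acc=0x62 bytes_emitted=3
After char 6 ('Q'=16): chars_in_quartet=3 acc=0x1890 bytes_emitted=3
Padding '=': partial quartet acc=0x1890 -> emit 06 24; bytes_emitted=5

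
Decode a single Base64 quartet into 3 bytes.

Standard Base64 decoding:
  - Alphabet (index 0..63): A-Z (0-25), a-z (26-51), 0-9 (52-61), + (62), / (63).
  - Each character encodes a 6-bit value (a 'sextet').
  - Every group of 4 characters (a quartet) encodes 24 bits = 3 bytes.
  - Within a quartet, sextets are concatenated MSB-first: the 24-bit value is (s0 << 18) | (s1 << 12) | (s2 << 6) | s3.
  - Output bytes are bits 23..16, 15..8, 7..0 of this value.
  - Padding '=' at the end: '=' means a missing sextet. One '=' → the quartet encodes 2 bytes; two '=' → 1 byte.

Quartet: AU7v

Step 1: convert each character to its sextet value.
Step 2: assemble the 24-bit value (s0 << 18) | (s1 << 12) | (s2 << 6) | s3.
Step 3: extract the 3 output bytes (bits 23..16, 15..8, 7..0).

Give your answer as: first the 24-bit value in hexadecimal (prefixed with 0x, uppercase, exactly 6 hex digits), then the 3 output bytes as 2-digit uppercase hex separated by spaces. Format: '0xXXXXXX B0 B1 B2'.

Answer: 0x014EEF 01 4E EF

Derivation:
Sextets: A=0, U=20, 7=59, v=47
24-bit: (0<<18) | (20<<12) | (59<<6) | 47
      = 0x000000 | 0x014000 | 0x000EC0 | 0x00002F
      = 0x014EEF
Bytes: (v>>16)&0xFF=01, (v>>8)&0xFF=4E, v&0xFF=EF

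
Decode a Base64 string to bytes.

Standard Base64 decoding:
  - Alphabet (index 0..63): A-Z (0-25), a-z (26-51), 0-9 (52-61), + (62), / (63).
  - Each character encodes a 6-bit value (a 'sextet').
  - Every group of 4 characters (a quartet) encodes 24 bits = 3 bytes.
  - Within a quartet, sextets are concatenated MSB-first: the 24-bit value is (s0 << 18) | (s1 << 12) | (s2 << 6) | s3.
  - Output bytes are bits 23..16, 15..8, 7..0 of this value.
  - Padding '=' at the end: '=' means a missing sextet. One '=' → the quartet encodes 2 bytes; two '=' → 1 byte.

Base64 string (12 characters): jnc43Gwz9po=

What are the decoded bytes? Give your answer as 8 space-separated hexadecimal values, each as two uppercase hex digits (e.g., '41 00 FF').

Answer: 8E 77 38 DC 6C 33 F6 9A

Derivation:
After char 0 ('j'=35): chars_in_quartet=1 acc=0x23 bytes_emitted=0
After char 1 ('n'=39): chars_in_quartet=2 acc=0x8E7 bytes_emitted=0
After char 2 ('c'=28): chars_in_quartet=3 acc=0x239DC bytes_emitted=0
After char 3 ('4'=56): chars_in_quartet=4 acc=0x8E7738 -> emit 8E 77 38, reset; bytes_emitted=3
After char 4 ('3'=55): chars_in_quartet=1 acc=0x37 bytes_emitted=3
After char 5 ('G'=6): chars_in_quartet=2 acc=0xDC6 bytes_emitted=3
After char 6 ('w'=48): chars_in_quartet=3 acc=0x371B0 bytes_emitted=3
After char 7 ('z'=51): chars_in_quartet=4 acc=0xDC6C33 -> emit DC 6C 33, reset; bytes_emitted=6
After char 8 ('9'=61): chars_in_quartet=1 acc=0x3D bytes_emitted=6
After char 9 ('p'=41): chars_in_quartet=2 acc=0xF69 bytes_emitted=6
After char 10 ('o'=40): chars_in_quartet=3 acc=0x3DA68 bytes_emitted=6
Padding '=': partial quartet acc=0x3DA68 -> emit F6 9A; bytes_emitted=8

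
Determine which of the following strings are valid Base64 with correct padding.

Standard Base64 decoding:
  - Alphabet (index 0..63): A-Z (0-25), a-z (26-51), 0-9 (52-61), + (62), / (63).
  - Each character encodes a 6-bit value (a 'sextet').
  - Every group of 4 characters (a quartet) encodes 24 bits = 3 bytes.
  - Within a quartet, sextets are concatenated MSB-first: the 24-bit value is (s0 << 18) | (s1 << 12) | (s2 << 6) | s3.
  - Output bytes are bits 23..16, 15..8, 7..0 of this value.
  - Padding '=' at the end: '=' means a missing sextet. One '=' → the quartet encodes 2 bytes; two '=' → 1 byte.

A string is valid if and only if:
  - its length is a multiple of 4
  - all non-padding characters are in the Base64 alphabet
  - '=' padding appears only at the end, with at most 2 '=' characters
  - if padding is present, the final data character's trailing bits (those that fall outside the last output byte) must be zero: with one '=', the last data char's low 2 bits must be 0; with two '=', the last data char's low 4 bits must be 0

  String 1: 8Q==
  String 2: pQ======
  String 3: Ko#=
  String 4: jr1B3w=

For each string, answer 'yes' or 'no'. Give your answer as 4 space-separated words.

String 1: '8Q==' → valid
String 2: 'pQ======' → invalid (6 pad chars (max 2))
String 3: 'Ko#=' → invalid (bad char(s): ['#'])
String 4: 'jr1B3w=' → invalid (len=7 not mult of 4)

Answer: yes no no no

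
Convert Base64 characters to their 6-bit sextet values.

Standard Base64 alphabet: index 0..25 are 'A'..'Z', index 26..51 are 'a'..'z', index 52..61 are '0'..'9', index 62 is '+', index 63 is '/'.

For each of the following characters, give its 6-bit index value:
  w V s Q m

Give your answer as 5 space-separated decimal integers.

'w': a..z range, 26 + ord('w') − ord('a') = 48
'V': A..Z range, ord('V') − ord('A') = 21
's': a..z range, 26 + ord('s') − ord('a') = 44
'Q': A..Z range, ord('Q') − ord('A') = 16
'm': a..z range, 26 + ord('m') − ord('a') = 38

Answer: 48 21 44 16 38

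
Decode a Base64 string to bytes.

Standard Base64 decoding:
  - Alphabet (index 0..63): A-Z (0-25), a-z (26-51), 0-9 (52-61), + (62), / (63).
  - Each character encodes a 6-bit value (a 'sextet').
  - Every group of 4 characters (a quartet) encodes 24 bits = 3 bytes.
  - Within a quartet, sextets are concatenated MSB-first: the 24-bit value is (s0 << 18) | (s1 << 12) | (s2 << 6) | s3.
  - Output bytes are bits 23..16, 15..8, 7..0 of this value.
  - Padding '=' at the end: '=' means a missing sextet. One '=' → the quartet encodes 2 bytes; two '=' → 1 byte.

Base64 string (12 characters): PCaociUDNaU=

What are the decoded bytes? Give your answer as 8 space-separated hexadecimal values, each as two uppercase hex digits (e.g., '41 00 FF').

After char 0 ('P'=15): chars_in_quartet=1 acc=0xF bytes_emitted=0
After char 1 ('C'=2): chars_in_quartet=2 acc=0x3C2 bytes_emitted=0
After char 2 ('a'=26): chars_in_quartet=3 acc=0xF09A bytes_emitted=0
After char 3 ('o'=40): chars_in_quartet=4 acc=0x3C26A8 -> emit 3C 26 A8, reset; bytes_emitted=3
After char 4 ('c'=28): chars_in_quartet=1 acc=0x1C bytes_emitted=3
After char 5 ('i'=34): chars_in_quartet=2 acc=0x722 bytes_emitted=3
After char 6 ('U'=20): chars_in_quartet=3 acc=0x1C894 bytes_emitted=3
After char 7 ('D'=3): chars_in_quartet=4 acc=0x722503 -> emit 72 25 03, reset; bytes_emitted=6
After char 8 ('N'=13): chars_in_quartet=1 acc=0xD bytes_emitted=6
After char 9 ('a'=26): chars_in_quartet=2 acc=0x35A bytes_emitted=6
After char 10 ('U'=20): chars_in_quartet=3 acc=0xD694 bytes_emitted=6
Padding '=': partial quartet acc=0xD694 -> emit 35 A5; bytes_emitted=8

Answer: 3C 26 A8 72 25 03 35 A5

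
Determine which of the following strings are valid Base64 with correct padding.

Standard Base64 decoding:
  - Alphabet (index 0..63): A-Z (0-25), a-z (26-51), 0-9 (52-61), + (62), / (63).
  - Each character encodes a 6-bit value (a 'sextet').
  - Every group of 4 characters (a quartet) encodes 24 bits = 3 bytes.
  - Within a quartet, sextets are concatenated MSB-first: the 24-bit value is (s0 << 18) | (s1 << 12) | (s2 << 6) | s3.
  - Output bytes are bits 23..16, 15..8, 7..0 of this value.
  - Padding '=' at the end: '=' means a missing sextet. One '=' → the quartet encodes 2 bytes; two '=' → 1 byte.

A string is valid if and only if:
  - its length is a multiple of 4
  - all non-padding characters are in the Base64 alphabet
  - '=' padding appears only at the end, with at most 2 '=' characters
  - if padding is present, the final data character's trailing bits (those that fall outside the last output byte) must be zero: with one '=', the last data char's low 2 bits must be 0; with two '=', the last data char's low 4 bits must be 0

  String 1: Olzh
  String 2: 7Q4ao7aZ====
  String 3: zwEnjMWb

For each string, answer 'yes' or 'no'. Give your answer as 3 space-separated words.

String 1: 'Olzh' → valid
String 2: '7Q4ao7aZ====' → invalid (4 pad chars (max 2))
String 3: 'zwEnjMWb' → valid

Answer: yes no yes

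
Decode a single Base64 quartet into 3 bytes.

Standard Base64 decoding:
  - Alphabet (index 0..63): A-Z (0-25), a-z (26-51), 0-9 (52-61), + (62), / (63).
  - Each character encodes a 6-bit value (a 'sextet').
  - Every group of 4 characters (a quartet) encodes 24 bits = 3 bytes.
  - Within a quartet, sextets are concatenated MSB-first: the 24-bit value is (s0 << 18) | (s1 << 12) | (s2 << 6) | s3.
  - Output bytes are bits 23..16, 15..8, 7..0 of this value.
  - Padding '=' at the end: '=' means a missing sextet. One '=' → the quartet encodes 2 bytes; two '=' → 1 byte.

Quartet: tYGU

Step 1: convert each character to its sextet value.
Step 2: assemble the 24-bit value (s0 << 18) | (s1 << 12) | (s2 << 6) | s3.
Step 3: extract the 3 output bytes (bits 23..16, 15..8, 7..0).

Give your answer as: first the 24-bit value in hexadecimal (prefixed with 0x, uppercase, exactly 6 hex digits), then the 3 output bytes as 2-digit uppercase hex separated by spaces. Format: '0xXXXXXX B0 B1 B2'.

Answer: 0xB58194 B5 81 94

Derivation:
Sextets: t=45, Y=24, G=6, U=20
24-bit: (45<<18) | (24<<12) | (6<<6) | 20
      = 0xB40000 | 0x018000 | 0x000180 | 0x000014
      = 0xB58194
Bytes: (v>>16)&0xFF=B5, (v>>8)&0xFF=81, v&0xFF=94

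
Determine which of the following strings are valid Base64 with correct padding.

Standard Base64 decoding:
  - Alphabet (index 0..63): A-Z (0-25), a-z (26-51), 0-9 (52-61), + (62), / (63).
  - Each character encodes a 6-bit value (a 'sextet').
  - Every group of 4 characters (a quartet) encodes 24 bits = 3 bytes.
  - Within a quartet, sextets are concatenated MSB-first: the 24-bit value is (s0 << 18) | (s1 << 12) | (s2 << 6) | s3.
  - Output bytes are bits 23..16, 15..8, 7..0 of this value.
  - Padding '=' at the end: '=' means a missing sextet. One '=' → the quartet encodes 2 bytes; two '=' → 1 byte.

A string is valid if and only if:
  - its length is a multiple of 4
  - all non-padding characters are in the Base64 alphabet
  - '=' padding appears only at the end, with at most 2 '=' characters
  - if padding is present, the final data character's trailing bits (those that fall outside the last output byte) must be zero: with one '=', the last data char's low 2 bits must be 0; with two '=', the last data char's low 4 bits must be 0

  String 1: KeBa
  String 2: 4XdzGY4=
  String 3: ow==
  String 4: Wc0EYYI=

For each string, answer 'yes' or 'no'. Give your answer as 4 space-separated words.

String 1: 'KeBa' → valid
String 2: '4XdzGY4=' → valid
String 3: 'ow==' → valid
String 4: 'Wc0EYYI=' → valid

Answer: yes yes yes yes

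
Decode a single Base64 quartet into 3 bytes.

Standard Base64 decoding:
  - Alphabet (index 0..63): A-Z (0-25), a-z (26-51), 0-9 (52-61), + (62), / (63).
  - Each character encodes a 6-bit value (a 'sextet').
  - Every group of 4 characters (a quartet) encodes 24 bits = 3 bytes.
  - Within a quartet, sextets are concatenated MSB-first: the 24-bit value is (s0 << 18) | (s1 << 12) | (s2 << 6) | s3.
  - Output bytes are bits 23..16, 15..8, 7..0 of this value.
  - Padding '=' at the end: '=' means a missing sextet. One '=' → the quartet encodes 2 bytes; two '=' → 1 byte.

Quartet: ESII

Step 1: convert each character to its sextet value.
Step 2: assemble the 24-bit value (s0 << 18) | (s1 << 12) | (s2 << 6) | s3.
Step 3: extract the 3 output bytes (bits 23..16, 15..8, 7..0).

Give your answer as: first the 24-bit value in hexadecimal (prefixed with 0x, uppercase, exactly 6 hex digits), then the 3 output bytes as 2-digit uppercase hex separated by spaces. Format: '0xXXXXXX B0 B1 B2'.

Sextets: E=4, S=18, I=8, I=8
24-bit: (4<<18) | (18<<12) | (8<<6) | 8
      = 0x100000 | 0x012000 | 0x000200 | 0x000008
      = 0x112208
Bytes: (v>>16)&0xFF=11, (v>>8)&0xFF=22, v&0xFF=08

Answer: 0x112208 11 22 08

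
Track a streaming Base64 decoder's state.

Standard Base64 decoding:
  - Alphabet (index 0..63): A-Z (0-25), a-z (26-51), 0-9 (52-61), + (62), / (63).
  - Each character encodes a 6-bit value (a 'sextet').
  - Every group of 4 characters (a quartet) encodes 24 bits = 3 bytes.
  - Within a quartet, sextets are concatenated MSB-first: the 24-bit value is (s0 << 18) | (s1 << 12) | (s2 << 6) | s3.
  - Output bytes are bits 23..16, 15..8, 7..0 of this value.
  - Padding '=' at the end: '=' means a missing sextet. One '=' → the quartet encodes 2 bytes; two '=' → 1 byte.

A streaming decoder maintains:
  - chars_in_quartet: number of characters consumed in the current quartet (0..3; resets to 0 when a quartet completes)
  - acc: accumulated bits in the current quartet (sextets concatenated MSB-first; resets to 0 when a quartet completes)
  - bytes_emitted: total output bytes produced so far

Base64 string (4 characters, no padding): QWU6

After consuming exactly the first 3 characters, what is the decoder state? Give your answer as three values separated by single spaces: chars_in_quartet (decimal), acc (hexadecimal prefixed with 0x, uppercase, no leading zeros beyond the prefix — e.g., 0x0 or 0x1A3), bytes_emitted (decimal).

After char 0 ('Q'=16): chars_in_quartet=1 acc=0x10 bytes_emitted=0
After char 1 ('W'=22): chars_in_quartet=2 acc=0x416 bytes_emitted=0
After char 2 ('U'=20): chars_in_quartet=3 acc=0x10594 bytes_emitted=0

Answer: 3 0x10594 0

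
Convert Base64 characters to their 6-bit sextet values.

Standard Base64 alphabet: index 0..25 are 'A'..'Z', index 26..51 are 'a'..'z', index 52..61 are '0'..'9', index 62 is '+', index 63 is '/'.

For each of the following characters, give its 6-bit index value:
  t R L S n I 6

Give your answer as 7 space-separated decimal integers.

't': a..z range, 26 + ord('t') − ord('a') = 45
'R': A..Z range, ord('R') − ord('A') = 17
'L': A..Z range, ord('L') − ord('A') = 11
'S': A..Z range, ord('S') − ord('A') = 18
'n': a..z range, 26 + ord('n') − ord('a') = 39
'I': A..Z range, ord('I') − ord('A') = 8
'6': 0..9 range, 52 + ord('6') − ord('0') = 58

Answer: 45 17 11 18 39 8 58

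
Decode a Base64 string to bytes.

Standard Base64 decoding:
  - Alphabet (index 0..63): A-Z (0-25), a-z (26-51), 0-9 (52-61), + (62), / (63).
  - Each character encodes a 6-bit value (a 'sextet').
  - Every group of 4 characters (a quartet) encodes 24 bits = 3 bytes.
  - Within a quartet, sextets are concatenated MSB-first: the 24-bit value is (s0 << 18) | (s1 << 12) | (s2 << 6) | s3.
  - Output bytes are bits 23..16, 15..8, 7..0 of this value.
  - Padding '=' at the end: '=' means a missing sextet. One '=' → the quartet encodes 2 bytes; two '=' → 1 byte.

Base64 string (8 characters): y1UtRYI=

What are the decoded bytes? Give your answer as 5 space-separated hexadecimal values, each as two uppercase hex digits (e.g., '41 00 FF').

After char 0 ('y'=50): chars_in_quartet=1 acc=0x32 bytes_emitted=0
After char 1 ('1'=53): chars_in_quartet=2 acc=0xCB5 bytes_emitted=0
After char 2 ('U'=20): chars_in_quartet=3 acc=0x32D54 bytes_emitted=0
After char 3 ('t'=45): chars_in_quartet=4 acc=0xCB552D -> emit CB 55 2D, reset; bytes_emitted=3
After char 4 ('R'=17): chars_in_quartet=1 acc=0x11 bytes_emitted=3
After char 5 ('Y'=24): chars_in_quartet=2 acc=0x458 bytes_emitted=3
After char 6 ('I'=8): chars_in_quartet=3 acc=0x11608 bytes_emitted=3
Padding '=': partial quartet acc=0x11608 -> emit 45 82; bytes_emitted=5

Answer: CB 55 2D 45 82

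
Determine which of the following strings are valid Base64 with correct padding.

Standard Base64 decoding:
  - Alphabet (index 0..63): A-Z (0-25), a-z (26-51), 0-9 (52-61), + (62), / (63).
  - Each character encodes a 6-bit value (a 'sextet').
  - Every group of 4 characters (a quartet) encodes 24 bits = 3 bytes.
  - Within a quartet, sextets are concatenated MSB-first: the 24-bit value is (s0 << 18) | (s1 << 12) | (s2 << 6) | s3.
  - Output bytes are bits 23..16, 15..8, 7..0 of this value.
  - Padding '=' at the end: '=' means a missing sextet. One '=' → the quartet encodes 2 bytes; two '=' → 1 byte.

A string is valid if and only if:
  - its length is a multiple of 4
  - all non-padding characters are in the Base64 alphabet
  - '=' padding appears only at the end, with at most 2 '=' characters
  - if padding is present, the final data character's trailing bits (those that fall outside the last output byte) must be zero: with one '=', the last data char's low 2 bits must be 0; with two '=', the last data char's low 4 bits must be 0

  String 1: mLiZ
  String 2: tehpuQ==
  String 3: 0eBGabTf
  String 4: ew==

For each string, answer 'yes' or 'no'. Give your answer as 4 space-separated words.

Answer: yes yes yes yes

Derivation:
String 1: 'mLiZ' → valid
String 2: 'tehpuQ==' → valid
String 3: '0eBGabTf' → valid
String 4: 'ew==' → valid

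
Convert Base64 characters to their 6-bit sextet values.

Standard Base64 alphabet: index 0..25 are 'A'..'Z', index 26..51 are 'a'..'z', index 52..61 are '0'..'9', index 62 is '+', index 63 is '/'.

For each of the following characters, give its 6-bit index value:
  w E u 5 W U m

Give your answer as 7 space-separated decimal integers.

Answer: 48 4 46 57 22 20 38

Derivation:
'w': a..z range, 26 + ord('w') − ord('a') = 48
'E': A..Z range, ord('E') − ord('A') = 4
'u': a..z range, 26 + ord('u') − ord('a') = 46
'5': 0..9 range, 52 + ord('5') − ord('0') = 57
'W': A..Z range, ord('W') − ord('A') = 22
'U': A..Z range, ord('U') − ord('A') = 20
'm': a..z range, 26 + ord('m') − ord('a') = 38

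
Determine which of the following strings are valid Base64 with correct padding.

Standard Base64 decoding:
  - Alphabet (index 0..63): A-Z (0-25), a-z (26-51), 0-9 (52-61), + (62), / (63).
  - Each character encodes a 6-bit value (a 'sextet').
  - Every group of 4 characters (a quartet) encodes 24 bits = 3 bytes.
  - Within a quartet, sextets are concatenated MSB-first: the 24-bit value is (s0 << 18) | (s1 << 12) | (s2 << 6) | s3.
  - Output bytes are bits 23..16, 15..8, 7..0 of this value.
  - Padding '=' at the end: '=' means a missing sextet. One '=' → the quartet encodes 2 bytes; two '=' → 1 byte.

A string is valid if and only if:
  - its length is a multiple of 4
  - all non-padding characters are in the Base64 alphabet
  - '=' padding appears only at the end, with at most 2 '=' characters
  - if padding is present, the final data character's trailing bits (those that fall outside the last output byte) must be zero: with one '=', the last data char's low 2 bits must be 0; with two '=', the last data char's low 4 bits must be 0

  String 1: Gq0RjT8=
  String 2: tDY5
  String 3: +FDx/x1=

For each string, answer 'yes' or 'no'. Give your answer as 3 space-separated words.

Answer: yes yes no

Derivation:
String 1: 'Gq0RjT8=' → valid
String 2: 'tDY5' → valid
String 3: '+FDx/x1=' → invalid (bad trailing bits)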